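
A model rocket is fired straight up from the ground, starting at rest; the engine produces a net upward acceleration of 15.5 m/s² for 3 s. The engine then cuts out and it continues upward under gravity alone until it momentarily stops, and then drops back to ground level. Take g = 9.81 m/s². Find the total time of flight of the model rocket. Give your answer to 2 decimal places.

Phase 1 (powered ascent): v₀ = 0 m/s, a = 15.5 m/s².
v = v₀ + at = 0 + (15.5)(3) = 46.5 m/s
Δx = v₀t + ½at² = 0·3 + 0.5·15.5·3² = 69.8 m

Phase 2 (coasting upward): v₀ = 46.5 m/s, a = -9.81 m/s².
v = v₀ + at → t = (0 − 46.5) / -9.81 = 4.74 s
v² = v₀² + 2aΔx → Δx = (0² − 46.5²)/(2·-9.81) = 110 m

Phase 3 (free fall): v₀ = 0 m/s, a = -9.81 m/s².
Falls 180 m from rest: t = √(2·180/9.81) = 6.06 s; v = g·t = 59.4 m/s.
Total time = 3.00 + 4.74 + 6.06 = 13.8 s

13.80 s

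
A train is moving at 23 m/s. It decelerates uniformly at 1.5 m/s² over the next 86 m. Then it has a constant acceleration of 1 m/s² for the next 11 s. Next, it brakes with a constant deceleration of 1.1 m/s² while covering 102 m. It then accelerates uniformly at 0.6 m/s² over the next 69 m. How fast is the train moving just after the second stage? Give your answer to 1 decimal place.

Phase 1 (decelerating): v₀ = 23.0 m/s, a = -1.5 m/s².
v² = v₀² + 2aΔx = 23.0² + 2·-1.5·86 = 271 → v = 16.5 m/s
t = (v − v₀)/a = (16.5 − 23.0)/-1.5 = 4.36 s

Phase 2 (accelerating): v₀ = 16.5 m/s, a = 1 m/s².
v = v₀ + at = 16.5 + (1)(11) = 27.5 m/s
Δx = v₀t + ½at² = 16.5·11 + 0.5·1·11² = 242 m
Speed at end of phase 2 = 27.5 m/s

27.5 m/s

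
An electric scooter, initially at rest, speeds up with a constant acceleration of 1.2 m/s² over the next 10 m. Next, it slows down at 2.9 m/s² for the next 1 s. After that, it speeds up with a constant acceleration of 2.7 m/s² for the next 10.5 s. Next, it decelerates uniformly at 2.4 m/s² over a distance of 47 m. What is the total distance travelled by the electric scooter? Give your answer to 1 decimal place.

230.3 m

Phase 1 (accelerating): v₀ = 0 m/s, a = 1.2 m/s².
v² = v₀² + 2aΔx = 0² + 2·1.2·10 = 24.0 → v = 4.90 m/s
t = (v − v₀)/a = (4.90 − 0)/1.2 = 4.08 s

Phase 2 (decelerating): v₀ = 4.90 m/s, a = -2.9 m/s².
v = v₀ + at = 4.90 + (-2.9)(1) = 2.00 m/s
Δx = v₀t + ½at² = 4.90·1 + 0.5·-2.9·1² = 3.45 m

Phase 3 (accelerating): v₀ = 2.00 m/s, a = 2.7 m/s².
v = v₀ + at = 2.00 + (2.7)(10.5) = 30.3 m/s
Δx = v₀t + ½at² = 2.00·10.5 + 0.5·2.7·10.5² = 170 m

Phase 4 (decelerating): v₀ = 30.3 m/s, a = -2.4 m/s².
v² = v₀² + 2aΔx = 30.3² + 2·-2.4·47 = 695 → v = 26.4 m/s
t = (v − v₀)/a = (26.4 − 30.3)/-2.4 = 1.66 s
Total distance = 10.0 + 3.45 + 170 + 47.0 = 230 m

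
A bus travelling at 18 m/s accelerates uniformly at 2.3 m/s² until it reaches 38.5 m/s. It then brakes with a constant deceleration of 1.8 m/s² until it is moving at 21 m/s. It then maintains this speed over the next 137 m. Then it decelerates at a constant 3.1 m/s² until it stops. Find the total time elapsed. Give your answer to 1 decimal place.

31.9 s

Phase 1 (accelerating): v₀ = 18.0 m/s, a = 2.3 m/s².
v = v₀ + at → t = (38.5 − 18.0) / 2.3 = 8.91 s
v² = v₀² + 2aΔx → Δx = (38.5² − 18.0²)/(2·2.3) = 252 m

Phase 2 (decelerating): v₀ = 38.5 m/s, a = -1.8 m/s².
v = v₀ + at → t = (21 − 38.5) / -1.8 = 9.72 s
v² = v₀² + 2aΔx → Δx = (21² − 38.5²)/(2·-1.8) = 289 m

Phase 3 (constant speed): v₀ = 21.0 m/s, a = 0 m/s².
Constant speed: t = d/v = 137/21.0 = 6.52 s

Phase 4 (decelerating): v₀ = 21.0 m/s, a = -3.1 m/s².
v = v₀ + at → t = (0 − 21.0) / -3.1 = 6.77 s
v² = v₀² + 2aΔx → Δx = (0² − 21.0²)/(2·-3.1) = 71.1 m
Total time = 8.91 + 9.72 + 6.52 + 6.77 = 31.9 s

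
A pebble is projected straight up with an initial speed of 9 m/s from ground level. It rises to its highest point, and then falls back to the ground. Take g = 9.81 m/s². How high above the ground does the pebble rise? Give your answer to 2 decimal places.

4.13 m

Phase 1 (rising): v₀ = 9.00 m/s, a = -9.81 m/s².
v = v₀ + at → t = (0 − 9.00) / -9.81 = 0.917 s
v² = v₀² + 2aΔx → Δx = (0² − 9.00²)/(2·-9.81) = 4.13 m
Maximum height = 4.13 m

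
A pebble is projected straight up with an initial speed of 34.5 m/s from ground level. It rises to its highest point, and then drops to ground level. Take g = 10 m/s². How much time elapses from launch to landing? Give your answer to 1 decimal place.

6.9 s

Phase 1 (rising): v₀ = 34.5 m/s, a = -10 m/s².
v = v₀ + at → t = (0 − 34.5) / -10 = 3.45 s
v² = v₀² + 2aΔx → Δx = (0² − 34.5²)/(2·-10) = 59.5 m

Phase 2 (falling): v₀ = 0 m/s, a = -10 m/s².
Falls 59.5 m from rest: t = √(2·59.5/10) = 3.45 s; v = g·t = 34.5 m/s.
Total time = 3.45 + 3.45 = 6.90 s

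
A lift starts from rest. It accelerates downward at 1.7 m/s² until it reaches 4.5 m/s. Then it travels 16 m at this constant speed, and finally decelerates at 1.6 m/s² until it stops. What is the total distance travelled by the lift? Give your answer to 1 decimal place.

Phase 1 (accelerating): v₀ = 0 m/s, a = 1.7 m/s².
v = v₀ + at → t = (4.5 − 0) / 1.7 = 2.65 s
v² = v₀² + 2aΔx → Δx = (4.5² − 0²)/(2·1.7) = 5.96 m

Phase 2 (constant speed): v₀ = 4.50 m/s, a = 0 m/s².
Constant speed: t = d/v = 16/4.50 = 3.56 s

Phase 3 (decelerating): v₀ = 4.50 m/s, a = -1.6 m/s².
v = v₀ + at → t = (0 − 4.50) / -1.6 = 2.81 s
v² = v₀² + 2aΔx → Δx = (0² − 4.50²)/(2·-1.6) = 6.33 m
Total distance = 5.96 + 16.0 + 6.33 = 28.3 m

28.3 m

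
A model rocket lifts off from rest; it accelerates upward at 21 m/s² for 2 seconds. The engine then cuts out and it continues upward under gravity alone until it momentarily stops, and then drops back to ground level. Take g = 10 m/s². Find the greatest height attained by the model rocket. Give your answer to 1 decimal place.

Phase 1 (powered ascent): v₀ = 0 m/s, a = 21 m/s².
v = v₀ + at = 0 + (21)(2) = 42.0 m/s
Δx = v₀t + ½at² = 0·2 + 0.5·21·2² = 42.0 m

Phase 2 (coasting upward): v₀ = 42.0 m/s, a = -10 m/s².
v = v₀ + at → t = (0 − 42.0) / -10 = 4.20 s
v² = v₀² + 2aΔx → Δx = (0² − 42.0²)/(2·-10) = 88.2 m
Maximum height = 42.0 + 88.2 = 130 m

130.2 m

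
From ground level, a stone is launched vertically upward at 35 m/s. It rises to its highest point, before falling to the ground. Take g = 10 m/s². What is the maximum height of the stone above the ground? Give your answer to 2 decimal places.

61.25 m

Phase 1 (rising): v₀ = 35.0 m/s, a = -10 m/s².
v = v₀ + at → t = (0 − 35.0) / -10 = 3.50 s
v² = v₀² + 2aΔx → Δx = (0² − 35.0²)/(2·-10) = 61.2 m
Maximum height = 61.2 m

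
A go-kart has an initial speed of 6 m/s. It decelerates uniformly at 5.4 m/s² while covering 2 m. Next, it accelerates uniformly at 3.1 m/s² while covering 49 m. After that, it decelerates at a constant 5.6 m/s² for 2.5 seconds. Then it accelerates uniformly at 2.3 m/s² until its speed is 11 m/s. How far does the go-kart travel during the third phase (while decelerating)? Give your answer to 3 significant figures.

27.1 m

Phase 1 (decelerating): v₀ = 6.00 m/s, a = -5.4 m/s².
v² = v₀² + 2aΔx = 6.00² + 2·-5.4·2 = 14.4 → v = 3.79 m/s
t = (v − v₀)/a = (3.79 − 6.00)/-5.4 = 0.408 s

Phase 2 (accelerating): v₀ = 3.79 m/s, a = 3.1 m/s².
v² = v₀² + 2aΔx = 3.79² + 2·3.1·49 = 318 → v = 17.8 m/s
t = (v − v₀)/a = (17.8 − 3.79)/3.1 = 4.53 s

Phase 3 (decelerating): v₀ = 17.8 m/s, a = -5.6 m/s².
v = v₀ + at = 17.8 + (-5.6)(2.5) = 3.84 m/s
Δx = v₀t + ½at² = 17.8·2.5 + 0.5·-5.6·2.5² = 27.1 m
Distance in phase 3 = 27.1 m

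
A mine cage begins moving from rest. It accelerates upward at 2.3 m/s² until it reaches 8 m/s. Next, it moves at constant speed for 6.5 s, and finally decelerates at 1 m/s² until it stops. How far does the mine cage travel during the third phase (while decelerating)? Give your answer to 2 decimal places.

Phase 1 (accelerating): v₀ = 0 m/s, a = 2.3 m/s².
v = v₀ + at → t = (8 − 0) / 2.3 = 3.48 s
v² = v₀² + 2aΔx → Δx = (8² − 0²)/(2·2.3) = 13.9 m

Phase 2 (constant speed): v₀ = 8.00 m/s, a = 0 m/s².
v = v₀ + at = 8.00 + (0)(6.5) = 8.00 m/s
Δx = v₀t + ½at² = 8.00·6.5 + 0.5·0·6.5² = 52.0 m

Phase 3 (decelerating): v₀ = 8.00 m/s, a = -1 m/s².
v = v₀ + at → t = (0 − 8.00) / -1 = 8.00 s
v² = v₀² + 2aΔx → Δx = (0² − 8.00²)/(2·-1) = 32.0 m
Distance in phase 3 = 32.0 m

32.00 m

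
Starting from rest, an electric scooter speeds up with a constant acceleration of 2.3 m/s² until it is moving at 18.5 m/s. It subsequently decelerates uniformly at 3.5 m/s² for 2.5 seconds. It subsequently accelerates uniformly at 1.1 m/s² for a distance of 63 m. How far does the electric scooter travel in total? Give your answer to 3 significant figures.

173 m

Phase 1 (accelerating): v₀ = 0 m/s, a = 2.3 m/s².
v = v₀ + at → t = (18.5 − 0) / 2.3 = 8.04 s
v² = v₀² + 2aΔx → Δx = (18.5² − 0²)/(2·2.3) = 74.4 m

Phase 2 (decelerating): v₀ = 18.5 m/s, a = -3.5 m/s².
v = v₀ + at = 18.5 + (-3.5)(2.5) = 9.75 m/s
Δx = v₀t + ½at² = 18.5·2.5 + 0.5·-3.5·2.5² = 35.3 m

Phase 3 (accelerating): v₀ = 9.75 m/s, a = 1.1 m/s².
v² = v₀² + 2aΔx = 9.75² + 2·1.1·63 = 234 → v = 15.3 m/s
t = (v − v₀)/a = (15.3 − 9.75)/1.1 = 5.03 s
Total distance = 74.4 + 35.3 + 63.0 = 173 m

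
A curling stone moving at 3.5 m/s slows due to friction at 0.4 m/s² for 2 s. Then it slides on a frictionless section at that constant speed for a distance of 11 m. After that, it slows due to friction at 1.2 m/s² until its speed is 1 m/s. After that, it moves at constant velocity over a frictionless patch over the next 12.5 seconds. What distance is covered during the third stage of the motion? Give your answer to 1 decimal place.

2.6 m

Phase 1 (decelerating): v₀ = 3.50 m/s, a = -0.4 m/s².
v = v₀ + at = 3.50 + (-0.4)(2) = 2.70 m/s
Δx = v₀t + ½at² = 3.50·2 + 0.5·-0.4·2² = 6.20 m

Phase 2 (constant speed): v₀ = 2.70 m/s, a = 0 m/s².
Constant speed: t = d/v = 11/2.70 = 4.07 s

Phase 3 (decelerating): v₀ = 2.70 m/s, a = -1.2 m/s².
v = v₀ + at → t = (1 − 2.70) / -1.2 = 1.42 s
v² = v₀² + 2aΔx → Δx = (1² − 2.70²)/(2·-1.2) = 2.62 m
Distance in phase 3 = 2.62 m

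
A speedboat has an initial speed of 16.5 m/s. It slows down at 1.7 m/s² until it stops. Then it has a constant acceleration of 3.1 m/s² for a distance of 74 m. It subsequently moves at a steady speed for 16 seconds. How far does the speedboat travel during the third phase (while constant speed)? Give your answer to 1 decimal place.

Phase 1 (decelerating): v₀ = 16.5 m/s, a = -1.7 m/s².
v = v₀ + at → t = (0 − 16.5) / -1.7 = 9.71 s
v² = v₀² + 2aΔx → Δx = (0² − 16.5²)/(2·-1.7) = 80.1 m

Phase 2 (accelerating): v₀ = 0 m/s, a = 3.1 m/s².
v² = v₀² + 2aΔx = 0² + 2·3.1·74 = 459 → v = 21.4 m/s
t = (v − v₀)/a = (21.4 − 0)/3.1 = 6.91 s

Phase 3 (constant speed): v₀ = 21.4 m/s, a = 0 m/s².
v = v₀ + at = 21.4 + (0)(16) = 21.4 m/s
Δx = v₀t + ½at² = 21.4·16 + 0.5·0·16² = 343 m
Distance in phase 3 = 343 m

342.7 m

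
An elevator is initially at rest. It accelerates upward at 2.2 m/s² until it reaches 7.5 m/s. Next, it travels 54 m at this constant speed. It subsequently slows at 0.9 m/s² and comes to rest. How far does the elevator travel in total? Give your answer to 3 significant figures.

98.0 m

Phase 1 (accelerating): v₀ = 0 m/s, a = 2.2 m/s².
v = v₀ + at → t = (7.5 − 0) / 2.2 = 3.41 s
v² = v₀² + 2aΔx → Δx = (7.5² − 0²)/(2·2.2) = 12.8 m

Phase 2 (constant speed): v₀ = 7.50 m/s, a = 0 m/s².
Constant speed: t = d/v = 54/7.50 = 7.20 s

Phase 3 (decelerating): v₀ = 7.50 m/s, a = -0.9 m/s².
v = v₀ + at → t = (0 − 7.50) / -0.9 = 8.33 s
v² = v₀² + 2aΔx → Δx = (0² − 7.50²)/(2·-0.9) = 31.2 m
Total distance = 12.8 + 54.0 + 31.2 = 98.0 m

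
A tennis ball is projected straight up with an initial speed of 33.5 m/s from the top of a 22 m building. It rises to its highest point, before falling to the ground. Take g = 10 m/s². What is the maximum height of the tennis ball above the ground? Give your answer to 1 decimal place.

Phase 1 (rising): v₀ = 33.5 m/s, a = -10 m/s².
v = v₀ + at → t = (0 − 33.5) / -10 = 3.35 s
v² = v₀² + 2aΔx → Δx = (0² − 33.5²)/(2·-10) = 56.1 m
Maximum height = 22 + 56.1 = 78.1 m

78.1 m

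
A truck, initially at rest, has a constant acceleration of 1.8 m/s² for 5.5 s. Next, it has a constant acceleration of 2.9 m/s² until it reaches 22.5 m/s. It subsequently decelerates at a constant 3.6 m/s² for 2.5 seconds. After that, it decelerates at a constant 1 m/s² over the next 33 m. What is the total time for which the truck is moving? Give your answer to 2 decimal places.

15.06 s

Phase 1 (accelerating): v₀ = 0 m/s, a = 1.8 m/s².
v = v₀ + at = 0 + (1.8)(5.5) = 9.90 m/s
Δx = v₀t + ½at² = 0·5.5 + 0.5·1.8·5.5² = 27.2 m

Phase 2 (accelerating): v₀ = 9.90 m/s, a = 2.9 m/s².
v = v₀ + at → t = (22.5 − 9.90) / 2.9 = 4.34 s
v² = v₀² + 2aΔx → Δx = (22.5² − 9.90²)/(2·2.9) = 70.4 m

Phase 3 (decelerating): v₀ = 22.5 m/s, a = -3.6 m/s².
v = v₀ + at = 22.5 + (-3.6)(2.5) = 13.5 m/s
Δx = v₀t + ½at² = 22.5·2.5 + 0.5·-3.6·2.5² = 45.0 m

Phase 4 (decelerating): v₀ = 13.5 m/s, a = -1 m/s².
v² = v₀² + 2aΔx = 13.5² + 2·-1·33 = 116 → v = 10.8 m/s
t = (v − v₀)/a = (10.8 − 13.5)/-1 = 2.72 s
Total time = 5.50 + 4.34 + 2.50 + 2.72 = 15.1 s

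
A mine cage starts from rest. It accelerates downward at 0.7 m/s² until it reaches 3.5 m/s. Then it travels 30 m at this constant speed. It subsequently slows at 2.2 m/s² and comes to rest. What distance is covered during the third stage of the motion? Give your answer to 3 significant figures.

Phase 1 (accelerating): v₀ = 0 m/s, a = 0.7 m/s².
v = v₀ + at → t = (3.5 − 0) / 0.7 = 5.00 s
v² = v₀² + 2aΔx → Δx = (3.5² − 0²)/(2·0.7) = 8.75 m

Phase 2 (constant speed): v₀ = 3.50 m/s, a = 0 m/s².
Constant speed: t = d/v = 30/3.50 = 8.57 s

Phase 3 (decelerating): v₀ = 3.50 m/s, a = -2.2 m/s².
v = v₀ + at → t = (0 − 3.50) / -2.2 = 1.59 s
v² = v₀² + 2aΔx → Δx = (0² − 3.50²)/(2·-2.2) = 2.78 m
Distance in phase 3 = 2.78 m

2.78 m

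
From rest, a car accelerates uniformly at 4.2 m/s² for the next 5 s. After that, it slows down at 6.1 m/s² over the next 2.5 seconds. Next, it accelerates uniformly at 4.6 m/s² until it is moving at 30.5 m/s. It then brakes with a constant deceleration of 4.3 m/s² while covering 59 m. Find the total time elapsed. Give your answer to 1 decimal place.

15.2 s

Phase 1 (accelerating): v₀ = 0 m/s, a = 4.2 m/s².
v = v₀ + at = 0 + (4.2)(5) = 21.0 m/s
Δx = v₀t + ½at² = 0·5 + 0.5·4.2·5² = 52.5 m

Phase 2 (decelerating): v₀ = 21.0 m/s, a = -6.1 m/s².
v = v₀ + at = 21.0 + (-6.1)(2.5) = 5.75 m/s
Δx = v₀t + ½at² = 21.0·2.5 + 0.5·-6.1·2.5² = 33.4 m

Phase 3 (accelerating): v₀ = 5.75 m/s, a = 4.6 m/s².
v = v₀ + at → t = (30.5 − 5.75) / 4.6 = 5.38 s
v² = v₀² + 2aΔx → Δx = (30.5² − 5.75²)/(2·4.6) = 97.5 m

Phase 4 (decelerating): v₀ = 30.5 m/s, a = -4.3 m/s².
v² = v₀² + 2aΔx = 30.5² + 2·-4.3·59 = 423 → v = 20.6 m/s
t = (v − v₀)/a = (20.6 − 30.5)/-4.3 = 2.31 s
Total time = 5.00 + 2.50 + 5.38 + 2.31 = 15.2 s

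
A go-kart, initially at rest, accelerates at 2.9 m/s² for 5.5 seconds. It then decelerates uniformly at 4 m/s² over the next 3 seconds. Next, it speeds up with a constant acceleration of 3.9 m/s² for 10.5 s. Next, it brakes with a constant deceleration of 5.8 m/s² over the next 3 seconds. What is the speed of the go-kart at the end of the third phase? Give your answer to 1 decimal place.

Phase 1 (accelerating): v₀ = 0 m/s, a = 2.9 m/s².
v = v₀ + at = 0 + (2.9)(5.5) = 15.9 m/s
Δx = v₀t + ½at² = 0·5.5 + 0.5·2.9·5.5² = 43.9 m

Phase 2 (decelerating): v₀ = 15.9 m/s, a = -4 m/s².
v = v₀ + at = 15.9 + (-4)(3) = 3.95 m/s
Δx = v₀t + ½at² = 15.9·3 + 0.5·-4·3² = 29.8 m

Phase 3 (accelerating): v₀ = 3.95 m/s, a = 3.9 m/s².
v = v₀ + at = 3.95 + (3.9)(10.5) = 44.9 m/s
Δx = v₀t + ½at² = 3.95·10.5 + 0.5·3.9·10.5² = 256 m
Speed at end of phase 3 = 44.9 m/s

44.9 m/s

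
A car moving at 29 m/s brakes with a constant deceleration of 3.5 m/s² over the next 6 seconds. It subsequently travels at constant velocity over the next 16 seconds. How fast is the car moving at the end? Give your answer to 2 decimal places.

8.00 m/s

Phase 1 (decelerating): v₀ = 29.0 m/s, a = -3.5 m/s².
v = v₀ + at = 29.0 + (-3.5)(6) = 8.00 m/s
Δx = v₀t + ½at² = 29.0·6 + 0.5·-3.5·6² = 111 m

Phase 2 (constant speed): v₀ = 8.00 m/s, a = 0 m/s².
v = v₀ + at = 8.00 + (0)(16) = 8.00 m/s
Δx = v₀t + ½at² = 8.00·16 + 0.5·0·16² = 128 m
Final speed = 8.00 m/s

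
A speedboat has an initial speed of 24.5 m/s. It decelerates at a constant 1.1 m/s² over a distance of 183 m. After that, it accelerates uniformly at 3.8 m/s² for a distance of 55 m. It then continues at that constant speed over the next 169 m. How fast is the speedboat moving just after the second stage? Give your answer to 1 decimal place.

24.8 m/s

Phase 1 (decelerating): v₀ = 24.5 m/s, a = -1.1 m/s².
v² = v₀² + 2aΔx = 24.5² + 2·-1.1·183 = 198 → v = 14.1 m/s
t = (v − v₀)/a = (14.1 − 24.5)/-1.1 = 9.49 s

Phase 2 (accelerating): v₀ = 14.1 m/s, a = 3.8 m/s².
v² = v₀² + 2aΔx = 14.1² + 2·3.8·55 = 616 → v = 24.8 m/s
t = (v − v₀)/a = (24.8 − 14.1)/3.8 = 2.83 s
Speed at end of phase 2 = 24.8 m/s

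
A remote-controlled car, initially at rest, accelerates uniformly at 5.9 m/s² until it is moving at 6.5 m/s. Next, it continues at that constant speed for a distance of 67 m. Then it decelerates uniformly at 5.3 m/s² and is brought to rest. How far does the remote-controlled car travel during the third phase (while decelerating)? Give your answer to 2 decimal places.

Phase 1 (accelerating): v₀ = 0 m/s, a = 5.9 m/s².
v = v₀ + at → t = (6.5 − 0) / 5.9 = 1.10 s
v² = v₀² + 2aΔx → Δx = (6.5² − 0²)/(2·5.9) = 3.58 m

Phase 2 (constant speed): v₀ = 6.50 m/s, a = 0 m/s².
Constant speed: t = d/v = 67/6.50 = 10.3 s

Phase 3 (decelerating): v₀ = 6.50 m/s, a = -5.3 m/s².
v = v₀ + at → t = (0 − 6.50) / -5.3 = 1.23 s
v² = v₀² + 2aΔx → Δx = (0² − 6.50²)/(2·-5.3) = 3.99 m
Distance in phase 3 = 3.99 m

3.99 m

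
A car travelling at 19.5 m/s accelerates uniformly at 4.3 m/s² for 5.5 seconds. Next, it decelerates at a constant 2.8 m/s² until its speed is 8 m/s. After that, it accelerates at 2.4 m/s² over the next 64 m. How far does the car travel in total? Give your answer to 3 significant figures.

557 m

Phase 1 (accelerating): v₀ = 19.5 m/s, a = 4.3 m/s².
v = v₀ + at = 19.5 + (4.3)(5.5) = 43.1 m/s
Δx = v₀t + ½at² = 19.5·5.5 + 0.5·4.3·5.5² = 172 m

Phase 2 (decelerating): v₀ = 43.1 m/s, a = -2.8 m/s².
v = v₀ + at → t = (8 − 43.1) / -2.8 = 12.6 s
v² = v₀² + 2aΔx → Δx = (8² − 43.1²)/(2·-2.8) = 321 m

Phase 3 (accelerating): v₀ = 8.00 m/s, a = 2.4 m/s².
v² = v₀² + 2aΔx = 8.00² + 2·2.4·64 = 371 → v = 19.3 m/s
t = (v − v₀)/a = (19.3 − 8.00)/2.4 = 4.69 s
Total distance = 172 + 321 + 64.0 = 557 m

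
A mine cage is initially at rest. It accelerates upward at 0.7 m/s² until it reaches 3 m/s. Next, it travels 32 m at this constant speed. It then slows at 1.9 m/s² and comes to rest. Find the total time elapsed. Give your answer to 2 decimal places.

16.53 s

Phase 1 (accelerating): v₀ = 0 m/s, a = 0.7 m/s².
v = v₀ + at → t = (3 − 0) / 0.7 = 4.29 s
v² = v₀² + 2aΔx → Δx = (3² − 0²)/(2·0.7) = 6.43 m

Phase 2 (constant speed): v₀ = 3.00 m/s, a = 0 m/s².
Constant speed: t = d/v = 32/3.00 = 10.7 s

Phase 3 (decelerating): v₀ = 3.00 m/s, a = -1.9 m/s².
v = v₀ + at → t = (0 − 3.00) / -1.9 = 1.58 s
v² = v₀² + 2aΔx → Δx = (0² − 3.00²)/(2·-1.9) = 2.37 m
Total time = 4.29 + 10.7 + 1.58 = 16.5 s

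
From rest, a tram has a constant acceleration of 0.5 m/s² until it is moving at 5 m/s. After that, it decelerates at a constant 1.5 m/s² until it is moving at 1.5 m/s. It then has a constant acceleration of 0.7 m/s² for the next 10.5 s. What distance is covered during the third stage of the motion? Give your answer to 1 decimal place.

Phase 1 (accelerating): v₀ = 0 m/s, a = 0.5 m/s².
v = v₀ + at → t = (5 − 0) / 0.5 = 10.0 s
v² = v₀² + 2aΔx → Δx = (5² − 0²)/(2·0.5) = 25.0 m

Phase 2 (decelerating): v₀ = 5.00 m/s, a = -1.5 m/s².
v = v₀ + at → t = (1.5 − 5.00) / -1.5 = 2.33 s
v² = v₀² + 2aΔx → Δx = (1.5² − 5.00²)/(2·-1.5) = 7.58 m

Phase 3 (accelerating): v₀ = 1.50 m/s, a = 0.7 m/s².
v = v₀ + at = 1.50 + (0.7)(10.5) = 8.85 m/s
Δx = v₀t + ½at² = 1.50·10.5 + 0.5·0.7·10.5² = 54.3 m
Distance in phase 3 = 54.3 m

54.3 m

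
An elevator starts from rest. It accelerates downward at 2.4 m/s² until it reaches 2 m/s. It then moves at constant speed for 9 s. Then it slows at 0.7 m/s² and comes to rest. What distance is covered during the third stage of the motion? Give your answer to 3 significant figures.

Phase 1 (accelerating): v₀ = 0 m/s, a = 2.4 m/s².
v = v₀ + at → t = (2 − 0) / 2.4 = 0.833 s
v² = v₀² + 2aΔx → Δx = (2² − 0²)/(2·2.4) = 0.833 m

Phase 2 (constant speed): v₀ = 2.00 m/s, a = 0 m/s².
v = v₀ + at = 2.00 + (0)(9) = 2.00 m/s
Δx = v₀t + ½at² = 2.00·9 + 0.5·0·9² = 18.0 m

Phase 3 (decelerating): v₀ = 2.00 m/s, a = -0.7 m/s².
v = v₀ + at → t = (0 − 2.00) / -0.7 = 2.86 s
v² = v₀² + 2aΔx → Δx = (0² − 2.00²)/(2·-0.7) = 2.86 m
Distance in phase 3 = 2.86 m

2.86 m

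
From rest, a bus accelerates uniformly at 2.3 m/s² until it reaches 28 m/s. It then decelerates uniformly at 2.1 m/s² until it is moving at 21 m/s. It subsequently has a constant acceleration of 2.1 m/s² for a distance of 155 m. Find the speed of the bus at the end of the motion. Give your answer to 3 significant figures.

Phase 1 (accelerating): v₀ = 0 m/s, a = 2.3 m/s².
v = v₀ + at → t = (28 − 0) / 2.3 = 12.2 s
v² = v₀² + 2aΔx → Δx = (28² − 0²)/(2·2.3) = 170 m

Phase 2 (decelerating): v₀ = 28.0 m/s, a = -2.1 m/s².
v = v₀ + at → t = (21 − 28.0) / -2.1 = 3.33 s
v² = v₀² + 2aΔx → Δx = (21² − 28.0²)/(2·-2.1) = 81.7 m

Phase 3 (accelerating): v₀ = 21.0 m/s, a = 2.1 m/s².
v² = v₀² + 2aΔx = 21.0² + 2·2.1·155 = 1090 → v = 33.0 m/s
t = (v − v₀)/a = (33.0 − 21.0)/2.1 = 5.74 s
Final speed = 33.0 m/s

33.0 m/s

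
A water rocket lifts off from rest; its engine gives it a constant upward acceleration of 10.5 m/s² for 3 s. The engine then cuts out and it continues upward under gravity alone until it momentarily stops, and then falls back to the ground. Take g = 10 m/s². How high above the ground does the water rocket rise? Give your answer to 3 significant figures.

Phase 1 (powered ascent): v₀ = 0 m/s, a = 10.5 m/s².
v = v₀ + at = 0 + (10.5)(3) = 31.5 m/s
Δx = v₀t + ½at² = 0·3 + 0.5·10.5·3² = 47.2 m

Phase 2 (coasting upward): v₀ = 31.5 m/s, a = -10 m/s².
v = v₀ + at → t = (0 − 31.5) / -10 = 3.15 s
v² = v₀² + 2aΔx → Δx = (0² − 31.5²)/(2·-10) = 49.6 m
Maximum height = 47.2 + 49.6 = 96.9 m

96.9 m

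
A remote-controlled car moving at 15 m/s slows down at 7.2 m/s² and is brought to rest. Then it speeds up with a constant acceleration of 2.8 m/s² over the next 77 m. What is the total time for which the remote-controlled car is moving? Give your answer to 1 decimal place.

Phase 1 (decelerating): v₀ = 15.0 m/s, a = -7.2 m/s².
v = v₀ + at → t = (0 − 15.0) / -7.2 = 2.08 s
v² = v₀² + 2aΔx → Δx = (0² − 15.0²)/(2·-7.2) = 15.6 m

Phase 2 (accelerating): v₀ = 0 m/s, a = 2.8 m/s².
v² = v₀² + 2aΔx = 0² + 2·2.8·77 = 431 → v = 20.8 m/s
t = (v − v₀)/a = (20.8 − 0)/2.8 = 7.42 s
Total time = 2.08 + 7.42 = 9.50 s

9.5 s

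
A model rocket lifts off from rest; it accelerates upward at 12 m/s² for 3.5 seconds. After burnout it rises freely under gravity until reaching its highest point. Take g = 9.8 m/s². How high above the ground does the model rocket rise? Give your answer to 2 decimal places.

Phase 1 (powered ascent): v₀ = 0 m/s, a = 12 m/s².
v = v₀ + at = 0 + (12)(3.5) = 42.0 m/s
Δx = v₀t + ½at² = 0·3.5 + 0.5·12·3.5² = 73.5 m

Phase 2 (coasting upward): v₀ = 42.0 m/s, a = -9.8 m/s².
v = v₀ + at → t = (0 − 42.0) / -9.8 = 4.29 s
v² = v₀² + 2aΔx → Δx = (0² − 42.0²)/(2·-9.8) = 90.0 m
Maximum height = 73.5 + 90.0 = 164 m

163.50 m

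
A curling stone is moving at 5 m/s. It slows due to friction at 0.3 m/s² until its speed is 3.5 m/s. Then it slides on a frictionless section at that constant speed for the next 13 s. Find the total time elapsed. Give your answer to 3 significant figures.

18.0 s

Phase 1 (decelerating): v₀ = 5.00 m/s, a = -0.3 m/s².
v = v₀ + at → t = (3.5 − 5.00) / -0.3 = 5.00 s
v² = v₀² + 2aΔx → Δx = (3.5² − 5.00²)/(2·-0.3) = 21.2 m

Phase 2 (constant speed): v₀ = 3.50 m/s, a = 0 m/s².
v = v₀ + at = 3.50 + (0)(13) = 3.50 m/s
Δx = v₀t + ½at² = 3.50·13 + 0.5·0·13² = 45.5 m
Total time = 5.00 + 13.0 = 18.0 s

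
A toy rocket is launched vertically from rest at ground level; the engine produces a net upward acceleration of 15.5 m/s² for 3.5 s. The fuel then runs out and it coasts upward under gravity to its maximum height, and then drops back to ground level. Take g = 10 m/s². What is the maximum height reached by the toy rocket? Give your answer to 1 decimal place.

Phase 1 (powered ascent): v₀ = 0 m/s, a = 15.5 m/s².
v = v₀ + at = 0 + (15.5)(3.5) = 54.2 m/s
Δx = v₀t + ½at² = 0·3.5 + 0.5·15.5·3.5² = 94.9 m

Phase 2 (coasting upward): v₀ = 54.2 m/s, a = -10 m/s².
v = v₀ + at → t = (0 − 54.2) / -10 = 5.42 s
v² = v₀² + 2aΔx → Δx = (0² − 54.2²)/(2·-10) = 147 m
Maximum height = 94.9 + 147 = 242 m

242.1 m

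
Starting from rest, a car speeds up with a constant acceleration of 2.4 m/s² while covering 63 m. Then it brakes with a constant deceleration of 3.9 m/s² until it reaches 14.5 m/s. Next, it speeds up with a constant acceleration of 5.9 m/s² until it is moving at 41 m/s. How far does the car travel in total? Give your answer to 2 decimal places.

199.45 m

Phase 1 (accelerating): v₀ = 0 m/s, a = 2.4 m/s².
v² = v₀² + 2aΔx = 0² + 2·2.4·63 = 302 → v = 17.4 m/s
t = (v − v₀)/a = (17.4 − 0)/2.4 = 7.25 s

Phase 2 (decelerating): v₀ = 17.4 m/s, a = -3.9 m/s².
v = v₀ + at → t = (14.5 − 17.4) / -3.9 = 0.741 s
v² = v₀² + 2aΔx → Δx = (14.5² − 17.4²)/(2·-3.9) = 11.8 m

Phase 3 (accelerating): v₀ = 14.5 m/s, a = 5.9 m/s².
v = v₀ + at → t = (41 − 14.5) / 5.9 = 4.49 s
v² = v₀² + 2aΔx → Δx = (41² − 14.5²)/(2·5.9) = 125 m
Total distance = 63.0 + 11.8 + 125 = 199 m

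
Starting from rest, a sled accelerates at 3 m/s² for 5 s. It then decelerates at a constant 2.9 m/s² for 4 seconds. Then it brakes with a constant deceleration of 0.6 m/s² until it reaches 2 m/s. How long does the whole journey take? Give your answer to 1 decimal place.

11.3 s

Phase 1 (accelerating): v₀ = 0 m/s, a = 3 m/s².
v = v₀ + at = 0 + (3)(5) = 15.0 m/s
Δx = v₀t + ½at² = 0·5 + 0.5·3·5² = 37.5 m

Phase 2 (decelerating): v₀ = 15.0 m/s, a = -2.9 m/s².
v = v₀ + at = 15.0 + (-2.9)(4) = 3.40 m/s
Δx = v₀t + ½at² = 15.0·4 + 0.5·-2.9·4² = 36.8 m

Phase 3 (decelerating): v₀ = 3.40 m/s, a = -0.6 m/s².
v = v₀ + at → t = (2 − 3.40) / -0.6 = 2.33 s
v² = v₀² + 2aΔx → Δx = (2² − 3.40²)/(2·-0.6) = 6.30 m
Total time = 5.00 + 4.00 + 2.33 = 11.3 s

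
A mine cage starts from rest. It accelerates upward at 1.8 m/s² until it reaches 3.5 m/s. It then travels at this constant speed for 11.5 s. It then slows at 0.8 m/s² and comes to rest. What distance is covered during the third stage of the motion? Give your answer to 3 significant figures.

Phase 1 (accelerating): v₀ = 0 m/s, a = 1.8 m/s².
v = v₀ + at → t = (3.5 − 0) / 1.8 = 1.94 s
v² = v₀² + 2aΔx → Δx = (3.5² − 0²)/(2·1.8) = 3.40 m

Phase 2 (constant speed): v₀ = 3.50 m/s, a = 0 m/s².
v = v₀ + at = 3.50 + (0)(11.5) = 3.50 m/s
Δx = v₀t + ½at² = 3.50·11.5 + 0.5·0·11.5² = 40.2 m

Phase 3 (decelerating): v₀ = 3.50 m/s, a = -0.8 m/s².
v = v₀ + at → t = (0 − 3.50) / -0.8 = 4.38 s
v² = v₀² + 2aΔx → Δx = (0² − 3.50²)/(2·-0.8) = 7.66 m
Distance in phase 3 = 7.66 m

7.66 m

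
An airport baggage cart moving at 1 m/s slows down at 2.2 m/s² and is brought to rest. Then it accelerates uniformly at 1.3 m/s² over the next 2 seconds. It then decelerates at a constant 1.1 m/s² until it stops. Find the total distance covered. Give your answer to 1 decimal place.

Phase 1 (decelerating): v₀ = 1.00 m/s, a = -2.2 m/s².
v = v₀ + at → t = (0 − 1.00) / -2.2 = 0.455 s
v² = v₀² + 2aΔx → Δx = (0² − 1.00²)/(2·-2.2) = 0.227 m

Phase 2 (accelerating): v₀ = 0 m/s, a = 1.3 m/s².
v = v₀ + at = 0 + (1.3)(2) = 2.60 m/s
Δx = v₀t + ½at² = 0·2 + 0.5·1.3·2² = 2.60 m

Phase 3 (decelerating): v₀ = 2.60 m/s, a = -1.1 m/s².
v = v₀ + at → t = (0 − 2.60) / -1.1 = 2.36 s
v² = v₀² + 2aΔx → Δx = (0² − 2.60²)/(2·-1.1) = 3.07 m
Total distance = 0.227 + 2.60 + 3.07 = 5.90 m

5.9 m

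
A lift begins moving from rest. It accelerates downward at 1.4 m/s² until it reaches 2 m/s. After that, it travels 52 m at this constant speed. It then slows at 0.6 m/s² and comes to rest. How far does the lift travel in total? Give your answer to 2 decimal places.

56.76 m

Phase 1 (accelerating): v₀ = 0 m/s, a = 1.4 m/s².
v = v₀ + at → t = (2 − 0) / 1.4 = 1.43 s
v² = v₀² + 2aΔx → Δx = (2² − 0²)/(2·1.4) = 1.43 m

Phase 2 (constant speed): v₀ = 2.00 m/s, a = 0 m/s².
Constant speed: t = d/v = 52/2.00 = 26.0 s

Phase 3 (decelerating): v₀ = 2.00 m/s, a = -0.6 m/s².
v = v₀ + at → t = (0 − 2.00) / -0.6 = 3.33 s
v² = v₀² + 2aΔx → Δx = (0² − 2.00²)/(2·-0.6) = 3.33 m
Total distance = 1.43 + 52.0 + 3.33 = 56.8 m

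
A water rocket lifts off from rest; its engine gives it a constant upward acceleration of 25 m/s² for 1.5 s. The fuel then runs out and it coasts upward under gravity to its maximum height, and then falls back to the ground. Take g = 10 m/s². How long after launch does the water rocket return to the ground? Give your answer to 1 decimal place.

9.7 s

Phase 1 (powered ascent): v₀ = 0 m/s, a = 25 m/s².
v = v₀ + at = 0 + (25)(1.5) = 37.5 m/s
Δx = v₀t + ½at² = 0·1.5 + 0.5·25·1.5² = 28.1 m

Phase 2 (coasting upward): v₀ = 37.5 m/s, a = -10 m/s².
v = v₀ + at → t = (0 − 37.5) / -10 = 3.75 s
v² = v₀² + 2aΔx → Δx = (0² − 37.5²)/(2·-10) = 70.3 m

Phase 3 (free fall): v₀ = 0 m/s, a = -10 m/s².
Falls 98.4 m from rest: t = √(2·98.4/10) = 4.44 s; v = g·t = 44.4 m/s.
Total time = 1.50 + 3.75 + 4.44 = 9.69 s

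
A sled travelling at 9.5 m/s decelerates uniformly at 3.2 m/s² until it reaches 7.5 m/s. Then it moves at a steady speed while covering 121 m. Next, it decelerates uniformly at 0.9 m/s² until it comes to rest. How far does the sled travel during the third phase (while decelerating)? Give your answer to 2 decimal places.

31.25 m

Phase 1 (decelerating): v₀ = 9.50 m/s, a = -3.2 m/s².
v = v₀ + at → t = (7.5 − 9.50) / -3.2 = 0.625 s
v² = v₀² + 2aΔx → Δx = (7.5² − 9.50²)/(2·-3.2) = 5.31 m

Phase 2 (constant speed): v₀ = 7.50 m/s, a = 0 m/s².
Constant speed: t = d/v = 121/7.50 = 16.1 s

Phase 3 (decelerating): v₀ = 7.50 m/s, a = -0.9 m/s².
v = v₀ + at → t = (0 − 7.50) / -0.9 = 8.33 s
v² = v₀² + 2aΔx → Δx = (0² − 7.50²)/(2·-0.9) = 31.2 m
Distance in phase 3 = 31.2 m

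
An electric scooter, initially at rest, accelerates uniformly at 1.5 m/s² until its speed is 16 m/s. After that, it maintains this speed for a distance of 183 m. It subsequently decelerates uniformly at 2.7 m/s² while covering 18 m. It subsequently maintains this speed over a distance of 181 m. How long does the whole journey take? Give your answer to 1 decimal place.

Phase 1 (accelerating): v₀ = 0 m/s, a = 1.5 m/s².
v = v₀ + at → t = (16 − 0) / 1.5 = 10.7 s
v² = v₀² + 2aΔx → Δx = (16² − 0²)/(2·1.5) = 85.3 m

Phase 2 (constant speed): v₀ = 16.0 m/s, a = 0 m/s².
Constant speed: t = d/v = 183/16.0 = 11.4 s

Phase 3 (decelerating): v₀ = 16.0 m/s, a = -2.7 m/s².
v² = v₀² + 2aΔx = 16.0² + 2·-2.7·18 = 159 → v = 12.6 m/s
t = (v − v₀)/a = (12.6 − 16.0)/-2.7 = 1.26 s

Phase 4 (constant speed): v₀ = 12.6 m/s, a = 0 m/s².
Constant speed: t = d/v = 181/12.6 = 14.4 s
Total time = 10.7 + 11.4 + 1.26 + 14.4 = 37.7 s

37.7 s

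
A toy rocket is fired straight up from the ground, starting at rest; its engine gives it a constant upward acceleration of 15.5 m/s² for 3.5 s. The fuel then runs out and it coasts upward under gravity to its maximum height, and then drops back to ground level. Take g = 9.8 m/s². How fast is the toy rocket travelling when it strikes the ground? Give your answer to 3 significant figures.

69.3 m/s

Phase 1 (powered ascent): v₀ = 0 m/s, a = 15.5 m/s².
v = v₀ + at = 0 + (15.5)(3.5) = 54.2 m/s
Δx = v₀t + ½at² = 0·3.5 + 0.5·15.5·3.5² = 94.9 m

Phase 2 (coasting upward): v₀ = 54.2 m/s, a = -9.8 m/s².
v = v₀ + at → t = (0 − 54.2) / -9.8 = 5.54 s
v² = v₀² + 2aΔx → Δx = (0² − 54.2²)/(2·-9.8) = 150 m

Phase 3 (free fall): v₀ = 0 m/s, a = -9.8 m/s².
Falls 245 m from rest: t = √(2·245/9.8) = 7.07 s; v = g·t = 69.3 m/s.
Impact speed = 69.3 m/s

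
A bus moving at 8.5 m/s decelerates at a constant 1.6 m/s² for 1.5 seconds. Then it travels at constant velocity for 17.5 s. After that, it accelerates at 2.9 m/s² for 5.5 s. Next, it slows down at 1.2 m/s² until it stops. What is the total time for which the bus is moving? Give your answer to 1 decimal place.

Phase 1 (decelerating): v₀ = 8.50 m/s, a = -1.6 m/s².
v = v₀ + at = 8.50 + (-1.6)(1.5) = 6.10 m/s
Δx = v₀t + ½at² = 8.50·1.5 + 0.5·-1.6·1.5² = 10.9 m

Phase 2 (constant speed): v₀ = 6.10 m/s, a = 0 m/s².
v = v₀ + at = 6.10 + (0)(17.5) = 6.10 m/s
Δx = v₀t + ½at² = 6.10·17.5 + 0.5·0·17.5² = 107 m

Phase 3 (accelerating): v₀ = 6.10 m/s, a = 2.9 m/s².
v = v₀ + at = 6.10 + (2.9)(5.5) = 22.0 m/s
Δx = v₀t + ½at² = 6.10·5.5 + 0.5·2.9·5.5² = 77.4 m

Phase 4 (decelerating): v₀ = 22.0 m/s, a = -1.2 m/s².
v = v₀ + at → t = (0 − 22.0) / -1.2 = 18.4 s
v² = v₀² + 2aΔx → Δx = (0² − 22.0²)/(2·-1.2) = 203 m
Total time = 1.50 + 17.5 + 5.50 + 18.4 = 42.9 s

42.9 s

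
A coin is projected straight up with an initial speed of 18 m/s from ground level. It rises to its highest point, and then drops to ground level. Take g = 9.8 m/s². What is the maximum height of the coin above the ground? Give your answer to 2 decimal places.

Phase 1 (rising): v₀ = 18.0 m/s, a = -9.8 m/s².
v = v₀ + at → t = (0 − 18.0) / -9.8 = 1.84 s
v² = v₀² + 2aΔx → Δx = (0² − 18.0²)/(2·-9.8) = 16.5 m
Maximum height = 16.5 m

16.53 m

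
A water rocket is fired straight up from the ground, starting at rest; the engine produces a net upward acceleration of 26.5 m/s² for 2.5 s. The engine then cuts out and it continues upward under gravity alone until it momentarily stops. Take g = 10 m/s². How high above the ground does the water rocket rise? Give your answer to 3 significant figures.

Phase 1 (powered ascent): v₀ = 0 m/s, a = 26.5 m/s².
v = v₀ + at = 0 + (26.5)(2.5) = 66.2 m/s
Δx = v₀t + ½at² = 0·2.5 + 0.5·26.5·2.5² = 82.8 m

Phase 2 (coasting upward): v₀ = 66.2 m/s, a = -10 m/s².
v = v₀ + at → t = (0 − 66.2) / -10 = 6.62 s
v² = v₀² + 2aΔx → Δx = (0² − 66.2²)/(2·-10) = 219 m
Maximum height = 82.8 + 219 = 302 m

302 m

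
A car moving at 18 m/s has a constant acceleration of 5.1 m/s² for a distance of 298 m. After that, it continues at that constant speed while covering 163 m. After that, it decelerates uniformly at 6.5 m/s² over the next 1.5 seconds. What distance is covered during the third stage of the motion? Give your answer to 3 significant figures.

79.7 m

Phase 1 (accelerating): v₀ = 18.0 m/s, a = 5.1 m/s².
v² = v₀² + 2aΔx = 18.0² + 2·5.1·298 = 3360 → v = 58.0 m/s
t = (v − v₀)/a = (58.0 − 18.0)/5.1 = 7.84 s

Phase 2 (constant speed): v₀ = 58.0 m/s, a = 0 m/s².
Constant speed: t = d/v = 163/58.0 = 2.81 s

Phase 3 (decelerating): v₀ = 58.0 m/s, a = -6.5 m/s².
v = v₀ + at = 58.0 + (-6.5)(1.5) = 48.2 m/s
Δx = v₀t + ½at² = 58.0·1.5 + 0.5·-6.5·1.5² = 79.7 m
Distance in phase 3 = 79.7 m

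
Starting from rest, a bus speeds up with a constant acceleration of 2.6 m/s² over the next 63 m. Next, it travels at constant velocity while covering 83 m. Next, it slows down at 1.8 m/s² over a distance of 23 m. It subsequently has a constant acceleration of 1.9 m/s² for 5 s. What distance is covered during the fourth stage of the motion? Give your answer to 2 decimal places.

101.98 m

Phase 1 (accelerating): v₀ = 0 m/s, a = 2.6 m/s².
v² = v₀² + 2aΔx = 0² + 2·2.6·63 = 328 → v = 18.1 m/s
t = (v − v₀)/a = (18.1 − 0)/2.6 = 6.96 s

Phase 2 (constant speed): v₀ = 18.1 m/s, a = 0 m/s².
Constant speed: t = d/v = 83/18.1 = 4.59 s

Phase 3 (decelerating): v₀ = 18.1 m/s, a = -1.8 m/s².
v² = v₀² + 2aΔx = 18.1² + 2·-1.8·23 = 245 → v = 15.6 m/s
t = (v − v₀)/a = (15.6 − 18.1)/-1.8 = 1.36 s

Phase 4 (accelerating): v₀ = 15.6 m/s, a = 1.9 m/s².
v = v₀ + at = 15.6 + (1.9)(5) = 25.1 m/s
Δx = v₀t + ½at² = 15.6·5 + 0.5·1.9·5² = 102 m
Distance in phase 4 = 102 m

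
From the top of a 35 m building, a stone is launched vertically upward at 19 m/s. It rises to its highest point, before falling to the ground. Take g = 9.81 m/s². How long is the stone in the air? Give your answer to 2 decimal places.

Phase 1 (rising): v₀ = 19.0 m/s, a = -9.81 m/s².
v = v₀ + at → t = (0 − 19.0) / -9.81 = 1.94 s
v² = v₀² + 2aΔx → Δx = (0² − 19.0²)/(2·-9.81) = 18.4 m

Phase 2 (falling): v₀ = 0 m/s, a = -9.81 m/s².
Falls 53.4 m from rest: t = √(2·53.4/9.81) = 3.30 s; v = g·t = 32.4 m/s.
Total time = 1.94 + 3.30 = 5.24 s

5.24 s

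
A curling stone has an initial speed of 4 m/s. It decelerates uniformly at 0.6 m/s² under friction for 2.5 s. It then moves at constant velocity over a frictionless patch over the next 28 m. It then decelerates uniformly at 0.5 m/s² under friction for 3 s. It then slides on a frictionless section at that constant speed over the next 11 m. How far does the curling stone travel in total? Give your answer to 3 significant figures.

52.4 m

Phase 1 (decelerating): v₀ = 4.00 m/s, a = -0.6 m/s².
v = v₀ + at = 4.00 + (-0.6)(2.5) = 2.50 m/s
Δx = v₀t + ½at² = 4.00·2.5 + 0.5·-0.6·2.5² = 8.12 m

Phase 2 (constant speed): v₀ = 2.50 m/s, a = 0 m/s².
Constant speed: t = d/v = 28/2.50 = 11.2 s

Phase 3 (decelerating): v₀ = 2.50 m/s, a = -0.5 m/s².
v = v₀ + at = 2.50 + (-0.5)(3) = 1.00 m/s
Δx = v₀t + ½at² = 2.50·3 + 0.5·-0.5·3² = 5.25 m

Phase 4 (constant speed): v₀ = 1.00 m/s, a = 0 m/s².
Constant speed: t = d/v = 11/1.00 = 11.0 s
Total distance = 8.12 + 28.0 + 5.25 + 11.0 = 52.4 m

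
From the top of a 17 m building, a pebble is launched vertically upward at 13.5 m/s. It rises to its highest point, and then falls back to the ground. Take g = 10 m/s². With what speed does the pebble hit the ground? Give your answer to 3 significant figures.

Phase 1 (rising): v₀ = 13.5 m/s, a = -10 m/s².
v = v₀ + at → t = (0 − 13.5) / -10 = 1.35 s
v² = v₀² + 2aΔx → Δx = (0² − 13.5²)/(2·-10) = 9.11 m

Phase 2 (falling): v₀ = 0 m/s, a = -10 m/s².
Falls 26.1 m from rest: t = √(2·26.1/10) = 2.29 s; v = g·t = 22.9 m/s.
Final speed = 22.9 m/s

22.9 m/s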